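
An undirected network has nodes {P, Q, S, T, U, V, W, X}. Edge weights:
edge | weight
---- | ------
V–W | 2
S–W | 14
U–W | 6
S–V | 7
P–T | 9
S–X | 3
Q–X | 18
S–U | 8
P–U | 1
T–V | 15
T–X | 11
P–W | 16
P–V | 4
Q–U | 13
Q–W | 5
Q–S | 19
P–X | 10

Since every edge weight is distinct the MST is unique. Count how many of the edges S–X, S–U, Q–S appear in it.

Kruskal: consider edges lightest-first.
P–U (1): add — endpoints in different components.
V–W (2): add — endpoints in different components.
S–X (3): add — endpoints in different components.
P–V (4): add — endpoints in different components.
Q–W (5): add — endpoints in different components.
U–W (6): skip — W and U already connected.
S–V (7): add — endpoints in different components.
S–U (8): skip — S and U already connected.
P–T (9): add — endpoints in different components.
MST edge set: {P–U, V–W, S–X, P–V, Q–W, S–V, P–T}.
Of the listed edges, {S–X} are in the MST → 1.

1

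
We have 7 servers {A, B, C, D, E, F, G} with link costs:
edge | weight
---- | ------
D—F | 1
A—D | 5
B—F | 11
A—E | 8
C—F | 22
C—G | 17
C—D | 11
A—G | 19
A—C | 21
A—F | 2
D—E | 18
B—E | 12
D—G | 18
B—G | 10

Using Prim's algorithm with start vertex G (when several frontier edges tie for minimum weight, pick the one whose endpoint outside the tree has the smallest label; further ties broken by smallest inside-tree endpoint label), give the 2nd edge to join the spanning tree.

B-F

Prim, starting at G.
Step 1: frontier [B—G 10, C—G 17, D—G 18, A—G 19] → take B—G (10); add B.
Step 2: frontier [B—F 11, B—E 12, C—G 17, D—G 18, A—G 19] → take B—F (11); add F.
Step 3: frontier [B—E 12, D—F 1, A—F 2, C—F 22, C—G 17, D—G 18, A—G 19] → take D—F (1); add D.
Step 4: frontier [B—E 12, A—D 5, C—D 11, D—E 18, A—F 2, C—F 22, C—G 17, A—G 19] → take A—F (2); add A.
Step 5: frontier [A—E 8, A—C 21, B—E 12, C—D 11, D—E 18, C—F 22, C—G 17] → take A—E (8); add E.
Step 6: frontier [A—C 21, C—D 11, C—F 22, C—G 17] → take C—D (11); add C.
The 2nd edge added is B—F.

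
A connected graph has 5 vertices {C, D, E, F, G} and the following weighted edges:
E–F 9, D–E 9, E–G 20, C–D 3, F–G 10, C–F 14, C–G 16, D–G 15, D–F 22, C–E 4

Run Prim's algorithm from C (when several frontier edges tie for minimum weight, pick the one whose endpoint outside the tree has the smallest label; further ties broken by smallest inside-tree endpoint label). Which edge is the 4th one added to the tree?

F-G

Prim's algorithm from C:
Step 1: frontier [C–D 3, C–E 4, C–F 14, C–G 16] → take C–D (3); add D.
Step 2: frontier [C–E 4, C–F 14, C–G 16, D–E 9, D–G 15, D–F 22] → take C–E (4); add E.
Step 3: frontier [C–F 14, C–G 16, D–G 15, D–F 22, E–F 9, E–G 20] → take E–F (9); add F.
Step 4: frontier [C–G 16, D–G 15, E–G 20, F–G 10] → take F–G (10); add G.
The 4th edge added is F–G.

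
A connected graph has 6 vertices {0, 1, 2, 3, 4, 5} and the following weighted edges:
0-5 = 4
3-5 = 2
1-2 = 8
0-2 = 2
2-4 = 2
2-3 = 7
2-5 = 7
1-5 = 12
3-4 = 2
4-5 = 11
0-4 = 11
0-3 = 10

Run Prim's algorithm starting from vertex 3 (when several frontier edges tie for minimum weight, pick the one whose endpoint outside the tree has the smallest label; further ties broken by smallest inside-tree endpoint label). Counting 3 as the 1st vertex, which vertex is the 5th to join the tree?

5

Prim, starting at 3.
Step 1: cheapest edge leaving the tree is 3-4 (2); add 4.
Step 2: cheapest edge leaving the tree is 2-4 (2); add 2.
Step 3: cheapest edge leaving the tree is 0-2 (2); add 0.
Step 4: cheapest edge leaving the tree is 3-5 (2); add 5.
Step 5: cheapest edge leaving the tree is 1-2 (8); add 1.
Vertex order: 3, 4, 2, 0, 5, 1. The 5th vertex is 5.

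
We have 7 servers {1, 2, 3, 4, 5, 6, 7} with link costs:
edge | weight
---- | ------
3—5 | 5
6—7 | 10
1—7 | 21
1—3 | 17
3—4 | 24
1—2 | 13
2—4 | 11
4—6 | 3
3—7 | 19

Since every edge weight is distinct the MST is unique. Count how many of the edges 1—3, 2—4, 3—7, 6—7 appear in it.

Sort edges by weight, then run Kruskal:
4—6 (3): add. Components now {1} {2} {3} {4,6} {5} {7}
3—5 (5): add. Components now {1} {2} {3,5} {4,6} {7}
6—7 (10): add. Components now {1} {2} {3,5} {4,6,7}
2—4 (11): add. Components now {1} {2,4,6,7} {3,5}
1—2 (13): add. Components now {1,2,4,6,7} {3,5}
1—3 (17): add. Components now {1,2,3,4,5,6,7}
MST edge set: {4—6, 3—5, 6—7, 2—4, 1—2, 1—3}.
Of the listed edges, {1—3, 2—4, 6—7} are in the MST → 3.

3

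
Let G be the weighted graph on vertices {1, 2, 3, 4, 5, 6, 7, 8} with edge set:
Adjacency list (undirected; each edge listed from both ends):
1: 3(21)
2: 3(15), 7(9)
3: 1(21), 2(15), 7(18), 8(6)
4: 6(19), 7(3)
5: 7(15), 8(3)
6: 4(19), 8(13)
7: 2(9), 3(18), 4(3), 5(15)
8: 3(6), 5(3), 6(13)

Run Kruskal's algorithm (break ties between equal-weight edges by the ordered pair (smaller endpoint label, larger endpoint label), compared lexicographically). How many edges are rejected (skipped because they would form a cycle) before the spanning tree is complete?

3

Kruskal's algorithm — process edges by increasing weight (ties by edge label):
4—7 (3): add — endpoints in different components.
5—8 (3): add — endpoints in different components.
3—8 (6): add — endpoints in different components.
2—7 (9): add — endpoints in different components.
6—8 (13): add — endpoints in different components.
2—3 (15): add — endpoints in different components.
5—7 (15): skip — 5 and 7 already connected.
3—7 (18): skip — 3 and 7 already connected.
4—6 (19): skip — 4 and 6 already connected.
1—3 (21): add — endpoints in different components.
Edges rejected before the tree was complete: 3.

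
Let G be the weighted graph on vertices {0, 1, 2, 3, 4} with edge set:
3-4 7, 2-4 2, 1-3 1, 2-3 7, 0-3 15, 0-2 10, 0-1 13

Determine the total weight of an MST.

Prim's algorithm from 2:
Step 1: cheapest edge leaving the tree is 2-4 (2); add 4.
Step 2: cheapest edge leaving the tree is 2-3 (7); add 3.
Step 3: cheapest edge leaving the tree is 1-3 (1); add 1.
Step 4: cheapest edge leaving the tree is 0-2 (10); add 0.
MST edges: 2-4, 2-3, 1-3, 0-2; total weight 2+7+1+10 = 20.

20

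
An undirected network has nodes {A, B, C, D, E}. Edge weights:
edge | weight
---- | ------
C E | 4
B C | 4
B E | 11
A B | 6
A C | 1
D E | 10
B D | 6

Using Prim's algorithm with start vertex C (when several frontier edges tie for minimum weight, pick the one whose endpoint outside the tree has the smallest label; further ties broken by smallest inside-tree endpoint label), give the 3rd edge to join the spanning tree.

C-E

Prim, starting at C.
Step 1: cheapest edge leaving the tree is A C (1); add A.
Step 2: cheapest edge leaving the tree is B C (4); add B.
Step 3: cheapest edge leaving the tree is C E (4); add E.
Step 4: cheapest edge leaving the tree is B D (6); add D.
The 3rd edge added is C E.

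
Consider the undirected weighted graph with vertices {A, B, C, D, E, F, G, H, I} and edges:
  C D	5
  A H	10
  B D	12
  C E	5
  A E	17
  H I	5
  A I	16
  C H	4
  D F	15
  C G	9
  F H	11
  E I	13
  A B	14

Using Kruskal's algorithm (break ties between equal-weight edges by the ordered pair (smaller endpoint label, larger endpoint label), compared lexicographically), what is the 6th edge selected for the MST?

A-H

Sort edges by weight, then run Kruskal:
C H (4): add — endpoints in different components.
C D (5): add — endpoints in different components.
C E (5): add — endpoints in different components.
H I (5): add — endpoints in different components.
C G (9): add — endpoints in different components.
A H (10): add — endpoints in different components.
F H (11): add — endpoints in different components.
B D (12): add — endpoints in different components.
The 6th edge added is A H.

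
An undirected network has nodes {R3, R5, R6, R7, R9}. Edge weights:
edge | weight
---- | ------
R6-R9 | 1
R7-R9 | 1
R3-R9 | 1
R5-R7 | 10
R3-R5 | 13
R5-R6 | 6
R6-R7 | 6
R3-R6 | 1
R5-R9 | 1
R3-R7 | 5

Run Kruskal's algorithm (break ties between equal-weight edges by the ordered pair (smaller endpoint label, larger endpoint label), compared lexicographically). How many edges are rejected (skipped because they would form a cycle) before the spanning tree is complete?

Kruskal: consider edges lightest-first.
R3-R6 (1): add. Components now {R5} {R9} {R7} {R3,R6}
R3-R9 (1): add. Components now {R5} {R3,R6,R9} {R7}
R5-R9 (1): add. Components now {R3,R5,R6,R9} {R7}
R6-R9 (1): skip — R9 and R6 already connected.
R7-R9 (1): add. Components now {R3,R5,R6,R7,R9}
Edges rejected before the tree was complete: 1.

1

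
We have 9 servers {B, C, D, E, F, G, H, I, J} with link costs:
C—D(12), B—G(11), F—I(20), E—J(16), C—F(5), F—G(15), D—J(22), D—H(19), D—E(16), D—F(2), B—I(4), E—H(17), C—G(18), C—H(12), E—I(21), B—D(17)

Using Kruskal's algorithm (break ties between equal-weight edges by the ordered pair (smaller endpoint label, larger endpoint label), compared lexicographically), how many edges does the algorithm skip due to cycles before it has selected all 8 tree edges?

Sort edges by weight, then run Kruskal:
D—F (2): add — endpoints in different components.
B—I (4): add — endpoints in different components.
C—F (5): add — endpoints in different components.
B—G (11): add — endpoints in different components.
C—D (12): skip — C and D already connected.
C—H (12): add — endpoints in different components.
F—G (15): add — endpoints in different components.
D—E (16): add — endpoints in different components.
E—J (16): add — endpoints in different components.
Edges rejected before the tree was complete: 1.

1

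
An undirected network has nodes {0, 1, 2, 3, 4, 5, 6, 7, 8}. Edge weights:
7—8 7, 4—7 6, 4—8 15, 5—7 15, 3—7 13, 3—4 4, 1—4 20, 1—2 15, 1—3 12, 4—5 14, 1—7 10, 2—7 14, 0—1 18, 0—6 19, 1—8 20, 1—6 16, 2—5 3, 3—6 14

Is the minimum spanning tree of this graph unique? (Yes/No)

Kruskal's algorithm — process edges by increasing weight (ties by edge label):
2—5 (3): add — endpoints in different components.
3—4 (4): add — endpoints in different components.
4—7 (6): add — endpoints in different components.
7—8 (7): add — endpoints in different components.
1—7 (10): add — endpoints in different components.
1—3 (12): skip — 1 and 3 already connected.
3—7 (13): skip — 3 and 7 already connected.
2—7 (14): add — endpoints in different components.
3—6 (14): add — endpoints in different components.
4—5 (14): skip — 4 and 5 already connected.
1—2 (15): skip — 1 and 2 already connected.
4—8 (15): skip — 4 and 8 already connected.
5—7 (15): skip — 5 and 7 already connected.
1—6 (16): skip — 1 and 6 already connected.
0—1 (18): add — endpoints in different components.
Non-tree edge 4—5 has weight 14, equal to the heaviest edge on its tree cycle — swapping gives another MST of the same weight. Not unique.

No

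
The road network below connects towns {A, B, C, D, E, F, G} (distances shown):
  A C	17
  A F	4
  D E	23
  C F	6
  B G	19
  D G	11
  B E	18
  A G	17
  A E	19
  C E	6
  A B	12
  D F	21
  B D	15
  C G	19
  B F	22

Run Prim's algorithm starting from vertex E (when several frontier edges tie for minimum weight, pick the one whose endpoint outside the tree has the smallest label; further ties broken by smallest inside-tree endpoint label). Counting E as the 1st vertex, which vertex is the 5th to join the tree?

Prim's algorithm from E:
Step 1: cheapest edge leaving the tree is C E (6); add C.
Step 2: cheapest edge leaving the tree is C F (6); add F.
Step 3: cheapest edge leaving the tree is A F (4); add A.
Step 4: cheapest edge leaving the tree is A B (12); add B.
Step 5: cheapest edge leaving the tree is B D (15); add D.
Step 6: cheapest edge leaving the tree is D G (11); add G.
Vertex order: E, C, F, A, B, D, G. The 5th vertex is B.

B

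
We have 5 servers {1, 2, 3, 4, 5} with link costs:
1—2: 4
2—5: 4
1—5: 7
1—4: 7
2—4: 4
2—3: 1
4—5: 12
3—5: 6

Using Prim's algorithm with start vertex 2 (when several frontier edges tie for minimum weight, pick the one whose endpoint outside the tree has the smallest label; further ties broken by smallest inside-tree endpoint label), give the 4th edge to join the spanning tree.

2-5

Prim, starting at 2.
Step 1: frontier [2—3 1, 1—2 4, 2—4 4, 2—5 4] → take 2—3 (1); add 3.
Step 2: frontier [1—2 4, 2—4 4, 2—5 4, 3—5 6] → take 1—2 (4); add 1.
Step 3: frontier [1—4 7, 1—5 7, 2—4 4, 2—5 4, 3—5 6] → take 2—4 (4); add 4.
Step 4: frontier [1—5 7, 2—5 4, 3—5 6, 4—5 12] → take 2—5 (4); add 5.
The 4th edge added is 2—5.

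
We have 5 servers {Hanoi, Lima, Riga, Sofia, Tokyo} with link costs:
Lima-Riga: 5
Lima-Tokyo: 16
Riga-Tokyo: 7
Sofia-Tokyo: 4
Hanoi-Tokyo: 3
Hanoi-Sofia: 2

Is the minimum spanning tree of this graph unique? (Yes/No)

Yes

Kruskal: consider edges lightest-first.
Hanoi-Sofia (2): add — endpoints in different components.
Hanoi-Tokyo (3): add — endpoints in different components.
Sofia-Tokyo (4): skip — Sofia and Tokyo already connected.
Lima-Riga (5): add — endpoints in different components.
Riga-Tokyo (7): add — endpoints in different components.
Every non-tree edge has weight strictly greater than the heaviest edge on the tree path between its endpoints, so the MST is unique.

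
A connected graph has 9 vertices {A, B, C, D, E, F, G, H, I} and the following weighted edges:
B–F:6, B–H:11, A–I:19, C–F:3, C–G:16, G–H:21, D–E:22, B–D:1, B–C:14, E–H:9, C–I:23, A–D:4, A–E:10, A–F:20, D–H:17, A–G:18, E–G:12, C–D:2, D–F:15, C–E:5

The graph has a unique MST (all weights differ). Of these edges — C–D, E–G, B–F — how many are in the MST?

2

Sort edges by weight, then run Kruskal:
B–D (1): add — endpoints in different components.
C–D (2): add — endpoints in different components.
C–F (3): add — endpoints in different components.
A–D (4): add — endpoints in different components.
C–E (5): add — endpoints in different components.
B–F (6): skip — B and F already connected.
E–H (9): add — endpoints in different components.
A–E (10): skip — A and E already connected.
B–H (11): skip — B and H already connected.
E–G (12): add — endpoints in different components.
B–C (14): skip — B and C already connected.
D–F (15): skip — D and F already connected.
C–G (16): skip — C and G already connected.
D–H (17): skip — D and H already connected.
A–G (18): skip — A and G already connected.
A–I (19): add — endpoints in different components.
MST edge set: {B–D, C–D, C–F, A–D, C–E, E–H, E–G, A–I}.
Of the listed edges, {C–D, E–G} are in the MST → 2.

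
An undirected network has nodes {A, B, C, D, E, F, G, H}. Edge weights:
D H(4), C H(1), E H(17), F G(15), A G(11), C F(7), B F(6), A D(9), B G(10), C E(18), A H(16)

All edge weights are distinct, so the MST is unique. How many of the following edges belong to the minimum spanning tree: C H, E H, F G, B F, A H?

Kruskal's algorithm — process edges by increasing weight (ties by edge label):
C H (1): add — endpoints in different components.
D H (4): add — endpoints in different components.
B F (6): add — endpoints in different components.
C F (7): add — endpoints in different components.
A D (9): add — endpoints in different components.
B G (10): add — endpoints in different components.
A G (11): skip — A and G already connected.
F G (15): skip — F and G already connected.
A H (16): skip — A and H already connected.
E H (17): add — endpoints in different components.
MST edge set: {C H, D H, B F, C F, A D, B G, E H}.
Of the listed edges, {C H, E H, B F} are in the MST → 3.

3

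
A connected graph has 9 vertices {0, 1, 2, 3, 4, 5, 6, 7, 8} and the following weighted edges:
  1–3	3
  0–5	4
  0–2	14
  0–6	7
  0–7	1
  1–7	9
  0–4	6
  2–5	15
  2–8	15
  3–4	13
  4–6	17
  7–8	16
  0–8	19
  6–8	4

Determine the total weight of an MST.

Prim's algorithm from 2:
Step 1: cheapest edge leaving the tree is 0–2 (14); add 0.
Step 2: cheapest edge leaving the tree is 0–7 (1); add 7.
Step 3: cheapest edge leaving the tree is 0–5 (4); add 5.
Step 4: cheapest edge leaving the tree is 0–4 (6); add 4.
Step 5: cheapest edge leaving the tree is 0–6 (7); add 6.
Step 6: cheapest edge leaving the tree is 6–8 (4); add 8.
Step 7: cheapest edge leaving the tree is 1–7 (9); add 1.
Step 8: cheapest edge leaving the tree is 1–3 (3); add 3.
MST edges: 0–2, 0–7, 0–5, 0–4, 0–6, 6–8, 1–7, 1–3; total weight 14+1+4+6+7+4+9+3 = 48.

48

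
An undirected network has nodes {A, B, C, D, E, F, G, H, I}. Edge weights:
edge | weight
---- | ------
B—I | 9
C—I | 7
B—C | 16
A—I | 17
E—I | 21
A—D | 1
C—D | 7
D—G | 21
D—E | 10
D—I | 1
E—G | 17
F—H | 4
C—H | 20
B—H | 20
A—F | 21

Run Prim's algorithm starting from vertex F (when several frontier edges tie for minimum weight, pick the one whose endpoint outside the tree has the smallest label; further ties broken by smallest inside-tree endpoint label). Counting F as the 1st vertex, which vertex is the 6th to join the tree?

Grow the tree from F using Prim:
Step 1: cheapest edge leaving the tree is F—H (4); add H.
Step 2: cheapest edge leaving the tree is B—H (20); add B.
Step 3: cheapest edge leaving the tree is B—I (9); add I.
Step 4: cheapest edge leaving the tree is D—I (1); add D.
Step 5: cheapest edge leaving the tree is A—D (1); add A.
Step 6: cheapest edge leaving the tree is C—D (7); add C.
Step 7: cheapest edge leaving the tree is D—E (10); add E.
Step 8: cheapest edge leaving the tree is E—G (17); add G.
Vertex order: F, H, B, I, D, A, C, E, G. The 6th vertex is A.

A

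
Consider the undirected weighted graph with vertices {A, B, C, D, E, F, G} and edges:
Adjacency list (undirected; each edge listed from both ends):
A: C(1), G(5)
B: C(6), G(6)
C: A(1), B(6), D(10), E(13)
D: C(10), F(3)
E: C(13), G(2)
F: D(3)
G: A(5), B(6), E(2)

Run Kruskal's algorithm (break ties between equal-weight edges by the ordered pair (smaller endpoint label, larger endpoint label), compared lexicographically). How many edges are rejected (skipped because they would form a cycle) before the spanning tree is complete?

1

Kruskal: consider edges lightest-first.
A–C (1): add. Components now {A,C} {B} {D} {E} {F} {G}
E–G (2): add. Components now {A,C} {B} {D} {E,G} {F}
D–F (3): add. Components now {A,C} {B} {D,F} {E,G}
A–G (5): add. Components now {A,C,E,G} {B} {D,F}
B–C (6): add. Components now {A,B,C,E,G} {D,F}
B–G (6): skip — B and G already connected.
C–D (10): add. Components now {A,B,C,D,E,F,G}
Edges rejected before the tree was complete: 1.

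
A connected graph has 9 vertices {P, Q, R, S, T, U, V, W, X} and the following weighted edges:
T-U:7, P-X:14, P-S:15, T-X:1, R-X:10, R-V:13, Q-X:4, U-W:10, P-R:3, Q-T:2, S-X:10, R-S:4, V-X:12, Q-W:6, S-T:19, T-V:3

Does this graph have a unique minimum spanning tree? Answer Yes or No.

No

Sort edges by weight, then run Kruskal:
T-X (1): add — endpoints in different components.
Q-T (2): add — endpoints in different components.
P-R (3): add — endpoints in different components.
T-V (3): add — endpoints in different components.
Q-X (4): skip — Q and X already connected.
R-S (4): add — endpoints in different components.
Q-W (6): add — endpoints in different components.
T-U (7): add — endpoints in different components.
R-X (10): add — endpoints in different components.
Non-tree edge S-X has weight 10, equal to the heaviest edge on its tree cycle — swapping gives another MST of the same weight. Not unique.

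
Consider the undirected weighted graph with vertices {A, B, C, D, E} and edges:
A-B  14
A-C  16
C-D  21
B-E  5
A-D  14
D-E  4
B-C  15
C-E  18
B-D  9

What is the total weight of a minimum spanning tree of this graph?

Sort edges by weight, then run Kruskal:
D-E (4): add. Components now {A} {B} {C} {D,E}
B-E (5): add. Components now {A} {B,D,E} {C}
B-D (9): skip — B and D already connected.
A-B (14): add. Components now {A,B,D,E} {C}
A-D (14): skip — A and D already connected.
B-C (15): add. Components now {A,B,C,D,E}
MST edges: D-E, B-E, A-B, B-C; total weight 4+5+14+15 = 38.

38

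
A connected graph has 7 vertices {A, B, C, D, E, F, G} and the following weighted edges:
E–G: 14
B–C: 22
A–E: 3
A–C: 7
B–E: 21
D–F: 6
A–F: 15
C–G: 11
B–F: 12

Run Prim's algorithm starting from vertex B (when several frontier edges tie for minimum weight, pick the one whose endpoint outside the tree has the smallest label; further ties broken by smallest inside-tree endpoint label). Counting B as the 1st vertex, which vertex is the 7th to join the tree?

Grow the tree from B using Prim:
Step 1: frontier [B–F 12, B–E 21, B–C 22] → take B–F (12); add F.
Step 2: frontier [B–E 21, B–C 22, D–F 6, A–F 15] → take D–F (6); add D.
Step 3: frontier [B–E 21, B–C 22, A–F 15] → take A–F (15); add A.
Step 4: frontier [A–E 3, A–C 7, B–E 21, B–C 22] → take A–E (3); add E.
Step 5: frontier [A–C 7, B–C 22, E–G 14] → take A–C (7); add C.
Step 6: frontier [C–G 11, E–G 14] → take C–G (11); add G.
Vertex order: B, F, D, A, E, C, G. The 7th vertex is G.

G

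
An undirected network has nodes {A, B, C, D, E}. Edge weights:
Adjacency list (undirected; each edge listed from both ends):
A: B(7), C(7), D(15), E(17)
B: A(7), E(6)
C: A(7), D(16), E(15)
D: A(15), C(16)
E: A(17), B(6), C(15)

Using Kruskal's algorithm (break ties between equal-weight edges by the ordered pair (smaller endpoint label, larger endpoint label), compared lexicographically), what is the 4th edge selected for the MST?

A-D

Kruskal's algorithm — process edges by increasing weight (ties by edge label):
B—E (6): add — endpoints in different components.
A—B (7): add — endpoints in different components.
A—C (7): add — endpoints in different components.
A—D (15): add — endpoints in different components.
The 4th edge added is A—D.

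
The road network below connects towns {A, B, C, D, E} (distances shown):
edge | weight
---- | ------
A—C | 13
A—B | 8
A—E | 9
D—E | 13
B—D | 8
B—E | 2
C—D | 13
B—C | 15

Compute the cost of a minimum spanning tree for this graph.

Kruskal's algorithm — process edges by increasing weight (ties by edge label):
B—E (2): add — endpoints in different components.
A—B (8): add — endpoints in different components.
B—D (8): add — endpoints in different components.
A—E (9): skip — A and E already connected.
A—C (13): add — endpoints in different components.
MST edges: B—E, A—B, B—D, A—C; total weight 2+8+8+13 = 31.

31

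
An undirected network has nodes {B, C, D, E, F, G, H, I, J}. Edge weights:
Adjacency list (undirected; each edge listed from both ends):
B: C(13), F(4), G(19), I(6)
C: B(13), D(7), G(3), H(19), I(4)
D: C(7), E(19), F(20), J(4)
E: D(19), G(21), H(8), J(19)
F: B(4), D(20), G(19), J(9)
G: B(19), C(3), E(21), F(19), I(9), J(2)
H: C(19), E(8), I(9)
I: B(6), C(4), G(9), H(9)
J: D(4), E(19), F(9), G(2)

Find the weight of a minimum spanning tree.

40

Kruskal's algorithm — process edges by increasing weight (ties by edge label):
G–J (2): add — endpoints in different components.
C–G (3): add — endpoints in different components.
B–F (4): add — endpoints in different components.
C–I (4): add — endpoints in different components.
D–J (4): add — endpoints in different components.
B–I (6): add — endpoints in different components.
C–D (7): skip — C and D already connected.
E–H (8): add — endpoints in different components.
F–J (9): skip — F and J already connected.
G–I (9): skip — G and I already connected.
H–I (9): add — endpoints in different components.
MST edges: G–J, C–G, B–F, C–I, D–J, B–I, E–H, H–I; total weight 2+3+4+4+4+6+8+9 = 40.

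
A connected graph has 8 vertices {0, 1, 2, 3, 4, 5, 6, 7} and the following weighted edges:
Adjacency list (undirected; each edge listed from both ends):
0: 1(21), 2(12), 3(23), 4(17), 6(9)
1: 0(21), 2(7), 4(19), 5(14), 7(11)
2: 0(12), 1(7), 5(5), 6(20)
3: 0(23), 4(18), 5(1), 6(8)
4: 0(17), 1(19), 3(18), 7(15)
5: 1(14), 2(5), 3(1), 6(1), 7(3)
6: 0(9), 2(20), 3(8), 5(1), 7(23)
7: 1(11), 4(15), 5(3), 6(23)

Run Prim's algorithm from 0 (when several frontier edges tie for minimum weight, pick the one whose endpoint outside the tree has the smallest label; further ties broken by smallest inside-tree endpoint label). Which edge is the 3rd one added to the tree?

Prim's algorithm from 0:
Step 1: cheapest edge leaving the tree is 0—6 (9); add 6.
Step 2: cheapest edge leaving the tree is 5—6 (1); add 5.
Step 3: cheapest edge leaving the tree is 3—5 (1); add 3.
Step 4: cheapest edge leaving the tree is 5—7 (3); add 7.
Step 5: cheapest edge leaving the tree is 2—5 (5); add 2.
Step 6: cheapest edge leaving the tree is 1—2 (7); add 1.
Step 7: cheapest edge leaving the tree is 4—7 (15); add 4.
The 3rd edge added is 3—5.

3-5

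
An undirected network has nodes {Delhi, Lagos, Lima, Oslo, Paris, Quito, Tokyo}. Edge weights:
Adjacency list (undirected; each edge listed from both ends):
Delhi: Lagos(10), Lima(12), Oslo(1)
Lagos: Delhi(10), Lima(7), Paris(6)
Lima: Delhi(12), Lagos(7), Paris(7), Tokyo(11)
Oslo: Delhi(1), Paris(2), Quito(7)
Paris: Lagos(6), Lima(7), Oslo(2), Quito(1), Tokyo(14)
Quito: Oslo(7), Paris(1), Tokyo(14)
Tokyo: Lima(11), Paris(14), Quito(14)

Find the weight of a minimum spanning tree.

28

Prim's algorithm from Oslo:
Step 1: frontier [Delhi-Oslo 1, Oslo-Paris 2, Oslo-Quito 7] → take Delhi-Oslo (1); add Delhi.
Step 2: frontier [Delhi-Lagos 10, Delhi-Lima 12, Oslo-Paris 2, Oslo-Quito 7] → take Oslo-Paris (2); add Paris.
Step 3: frontier [Delhi-Lagos 10, Delhi-Lima 12, Oslo-Quito 7, Paris-Quito 1, Lagos-Paris 6, Lima-Paris 7, Paris-Tokyo 14] → take Paris-Quito (1); add Quito.
Step 4: frontier [Delhi-Lagos 10, Delhi-Lima 12, Lagos-Paris 6, Lima-Paris 7, Paris-Tokyo 14, Quito-Tokyo 14] → take Lagos-Paris (6); add Lagos.
Step 5: frontier [Delhi-Lima 12, Lagos-Lima 7, Lima-Paris 7, Paris-Tokyo 14, Quito-Tokyo 14] → take Lagos-Lima (7); add Lima.
Step 6: frontier [Lima-Tokyo 11, Paris-Tokyo 14, Quito-Tokyo 14] → take Lima-Tokyo (11); add Tokyo.
MST edges: Delhi-Oslo, Oslo-Paris, Paris-Quito, Lagos-Paris, Lagos-Lima, Lima-Tokyo; total weight 1+2+1+6+7+11 = 28.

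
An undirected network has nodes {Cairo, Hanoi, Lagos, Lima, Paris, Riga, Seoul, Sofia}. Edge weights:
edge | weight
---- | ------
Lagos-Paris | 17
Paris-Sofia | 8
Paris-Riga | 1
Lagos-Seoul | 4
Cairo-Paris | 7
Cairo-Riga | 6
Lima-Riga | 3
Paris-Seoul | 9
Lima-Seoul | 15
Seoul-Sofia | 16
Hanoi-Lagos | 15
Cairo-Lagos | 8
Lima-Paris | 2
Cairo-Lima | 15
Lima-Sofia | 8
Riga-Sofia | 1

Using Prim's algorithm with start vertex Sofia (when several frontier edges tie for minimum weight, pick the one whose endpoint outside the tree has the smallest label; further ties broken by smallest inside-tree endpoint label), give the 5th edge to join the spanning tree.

Cairo-Lagos

Prim, starting at Sofia.
Step 1: cheapest edge leaving the tree is Riga-Sofia (1); add Riga.
Step 2: cheapest edge leaving the tree is Paris-Riga (1); add Paris.
Step 3: cheapest edge leaving the tree is Lima-Paris (2); add Lima.
Step 4: cheapest edge leaving the tree is Cairo-Riga (6); add Cairo.
Step 5: cheapest edge leaving the tree is Cairo-Lagos (8); add Lagos.
Step 6: cheapest edge leaving the tree is Lagos-Seoul (4); add Seoul.
Step 7: cheapest edge leaving the tree is Hanoi-Lagos (15); add Hanoi.
The 5th edge added is Cairo-Lagos.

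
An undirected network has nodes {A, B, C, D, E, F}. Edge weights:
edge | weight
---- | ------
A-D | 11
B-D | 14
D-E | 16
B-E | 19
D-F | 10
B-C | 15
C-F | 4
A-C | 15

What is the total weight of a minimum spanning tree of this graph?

55

Kruskal: consider edges lightest-first.
C-F (4): add — endpoints in different components.
D-F (10): add — endpoints in different components.
A-D (11): add — endpoints in different components.
B-D (14): add — endpoints in different components.
A-C (15): skip — A and C already connected.
B-C (15): skip — B and C already connected.
D-E (16): add — endpoints in different components.
MST edges: C-F, D-F, A-D, B-D, D-E; total weight 4+10+11+14+16 = 55.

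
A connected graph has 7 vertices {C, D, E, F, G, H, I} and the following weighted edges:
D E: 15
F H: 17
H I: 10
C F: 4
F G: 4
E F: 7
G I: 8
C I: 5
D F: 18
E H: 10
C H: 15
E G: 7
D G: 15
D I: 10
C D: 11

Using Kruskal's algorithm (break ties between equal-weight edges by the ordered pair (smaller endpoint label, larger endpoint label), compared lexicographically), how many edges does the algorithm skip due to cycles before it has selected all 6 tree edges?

2

Kruskal's algorithm — process edges by increasing weight (ties by edge label):
C F (4): add — endpoints in different components.
F G (4): add — endpoints in different components.
C I (5): add — endpoints in different components.
E F (7): add — endpoints in different components.
E G (7): skip — E and G already connected.
G I (8): skip — G and I already connected.
D I (10): add — endpoints in different components.
E H (10): add — endpoints in different components.
Edges rejected before the tree was complete: 2.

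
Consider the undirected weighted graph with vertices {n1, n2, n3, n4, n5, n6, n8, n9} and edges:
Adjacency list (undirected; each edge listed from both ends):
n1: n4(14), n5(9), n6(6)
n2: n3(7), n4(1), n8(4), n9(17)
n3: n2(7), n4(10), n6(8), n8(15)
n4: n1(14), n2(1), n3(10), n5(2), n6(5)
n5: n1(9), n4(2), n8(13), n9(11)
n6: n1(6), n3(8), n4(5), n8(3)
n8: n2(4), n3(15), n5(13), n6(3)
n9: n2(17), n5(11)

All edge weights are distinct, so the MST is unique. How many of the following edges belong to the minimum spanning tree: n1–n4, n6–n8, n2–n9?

1

Kruskal: consider edges lightest-first.
n2–n4 (1): add — endpoints in different components.
n4–n5 (2): add — endpoints in different components.
n6–n8 (3): add — endpoints in different components.
n2–n8 (4): add — endpoints in different components.
n4–n6 (5): skip — n6 and n4 already connected.
n1–n6 (6): add — endpoints in different components.
n2–n3 (7): add — endpoints in different components.
n3–n6 (8): skip — n6 and n3 already connected.
n1–n5 (9): skip — n1 and n5 already connected.
n3–n4 (10): skip — n3 and n4 already connected.
n5–n9 (11): add — endpoints in different components.
MST edge set: {n2–n4, n4–n5, n6–n8, n2–n8, n1–n6, n2–n3, n5–n9}.
Of the listed edges, {n6–n8} are in the MST → 1.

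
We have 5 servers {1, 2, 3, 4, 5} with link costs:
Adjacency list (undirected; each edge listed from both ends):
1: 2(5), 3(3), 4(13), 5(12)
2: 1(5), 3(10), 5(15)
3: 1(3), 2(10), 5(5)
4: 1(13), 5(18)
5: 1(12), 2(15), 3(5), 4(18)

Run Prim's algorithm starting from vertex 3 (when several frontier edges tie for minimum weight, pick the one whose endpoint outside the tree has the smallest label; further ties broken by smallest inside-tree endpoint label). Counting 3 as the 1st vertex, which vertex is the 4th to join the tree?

5

Grow the tree from 3 using Prim:
Step 1: cheapest edge leaving the tree is 1-3 (3); add 1.
Step 2: cheapest edge leaving the tree is 1-2 (5); add 2.
Step 3: cheapest edge leaving the tree is 3-5 (5); add 5.
Step 4: cheapest edge leaving the tree is 1-4 (13); add 4.
Vertex order: 3, 1, 2, 5, 4. The 4th vertex is 5.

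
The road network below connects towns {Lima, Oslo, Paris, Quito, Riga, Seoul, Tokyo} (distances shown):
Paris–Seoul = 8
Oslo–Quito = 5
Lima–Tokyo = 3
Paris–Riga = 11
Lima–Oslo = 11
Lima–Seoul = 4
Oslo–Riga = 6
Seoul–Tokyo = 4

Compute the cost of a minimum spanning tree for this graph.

37

Kruskal's algorithm — process edges by increasing weight (ties by edge label):
Lima–Tokyo (3): add — endpoints in different components.
Lima–Seoul (4): add — endpoints in different components.
Seoul–Tokyo (4): skip — Tokyo and Seoul already connected.
Oslo–Quito (5): add — endpoints in different components.
Oslo–Riga (6): add — endpoints in different components.
Paris–Seoul (8): add — endpoints in different components.
Lima–Oslo (11): add — endpoints in different components.
MST edges: Lima–Tokyo, Lima–Seoul, Oslo–Quito, Oslo–Riga, Paris–Seoul, Lima–Oslo; total weight 3+4+5+6+8+11 = 37.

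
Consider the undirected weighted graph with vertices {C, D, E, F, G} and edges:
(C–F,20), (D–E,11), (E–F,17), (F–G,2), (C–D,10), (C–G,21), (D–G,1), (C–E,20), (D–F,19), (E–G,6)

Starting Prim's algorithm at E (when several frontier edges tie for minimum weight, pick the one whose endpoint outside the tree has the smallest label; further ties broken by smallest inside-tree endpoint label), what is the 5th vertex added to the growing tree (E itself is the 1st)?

Grow the tree from E using Prim:
Step 1: frontier [E–G 6, D–E 11, E–F 17, C–E 20] → take E–G (6); add G.
Step 2: frontier [D–E 11, E–F 17, C–E 20, D–G 1, F–G 2, C–G 21] → take D–G (1); add D.
Step 3: frontier [C–D 10, D–F 19, E–F 17, C–E 20, F–G 2, C–G 21] → take F–G (2); add F.
Step 4: frontier [C–D 10, C–E 20, C–F 20, C–G 21] → take C–D (10); add C.
Vertex order: E, G, D, F, C. The 5th vertex is C.

C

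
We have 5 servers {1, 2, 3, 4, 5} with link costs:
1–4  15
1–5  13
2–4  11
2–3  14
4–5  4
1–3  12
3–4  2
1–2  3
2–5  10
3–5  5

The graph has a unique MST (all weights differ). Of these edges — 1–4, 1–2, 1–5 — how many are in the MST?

1

Kruskal's algorithm — process edges by increasing weight (ties by edge label):
3–4 (2): add. Components now {1} {2} {3,4} {5}
1–2 (3): add. Components now {1,2} {3,4} {5}
4–5 (4): add. Components now {1,2} {3,4,5}
3–5 (5): skip — 3 and 5 already connected.
2–5 (10): add. Components now {1,2,3,4,5}
MST edge set: {3–4, 1–2, 4–5, 2–5}.
Of the listed edges, {1–2} are in the MST → 1.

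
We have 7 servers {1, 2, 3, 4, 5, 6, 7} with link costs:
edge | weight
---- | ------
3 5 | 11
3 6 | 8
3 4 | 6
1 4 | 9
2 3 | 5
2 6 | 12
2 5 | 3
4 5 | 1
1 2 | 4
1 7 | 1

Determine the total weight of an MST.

22

Sort edges by weight, then run Kruskal:
1 7 (1): add. Components now {1,7} {2} {3} {4} {5} {6}
4 5 (1): add. Components now {1,7} {2} {3} {4,5} {6}
2 5 (3): add. Components now {1,7} {2,4,5} {3} {6}
1 2 (4): add. Components now {1,2,4,5,7} {3} {6}
2 3 (5): add. Components now {1,2,3,4,5,7} {6}
3 4 (6): skip — 3 and 4 already connected.
3 6 (8): add. Components now {1,2,3,4,5,6,7}
MST edges: 1 7, 4 5, 2 5, 1 2, 2 3, 3 6; total weight 1+1+3+4+5+8 = 22.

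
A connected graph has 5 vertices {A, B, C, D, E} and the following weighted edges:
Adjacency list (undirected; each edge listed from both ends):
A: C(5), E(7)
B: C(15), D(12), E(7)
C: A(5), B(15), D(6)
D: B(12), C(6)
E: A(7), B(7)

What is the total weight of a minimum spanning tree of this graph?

25

Prim, starting at A.
Step 1: frontier [A—C 5, A—E 7] → take A—C (5); add C.
Step 2: frontier [A—E 7, C—D 6, B—C 15] → take C—D (6); add D.
Step 3: frontier [A—E 7, B—C 15, B—D 12] → take A—E (7); add E.
Step 4: frontier [B—C 15, B—D 12, B—E 7] → take B—E (7); add B.
MST edges: A—C, C—D, A—E, B—E; total weight 5+6+7+7 = 25.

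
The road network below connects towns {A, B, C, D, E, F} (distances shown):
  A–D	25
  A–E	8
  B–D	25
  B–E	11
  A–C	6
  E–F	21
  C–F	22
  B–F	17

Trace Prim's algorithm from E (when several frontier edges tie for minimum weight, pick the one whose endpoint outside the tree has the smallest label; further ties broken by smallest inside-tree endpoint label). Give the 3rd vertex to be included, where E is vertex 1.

Grow the tree from E using Prim:
Step 1: cheapest edge leaving the tree is A–E (8); add A.
Step 2: cheapest edge leaving the tree is A–C (6); add C.
Step 3: cheapest edge leaving the tree is B–E (11); add B.
Step 4: cheapest edge leaving the tree is B–F (17); add F.
Step 5: cheapest edge leaving the tree is A–D (25); add D.
Vertex order: E, A, C, B, F, D. The 3rd vertex is C.

C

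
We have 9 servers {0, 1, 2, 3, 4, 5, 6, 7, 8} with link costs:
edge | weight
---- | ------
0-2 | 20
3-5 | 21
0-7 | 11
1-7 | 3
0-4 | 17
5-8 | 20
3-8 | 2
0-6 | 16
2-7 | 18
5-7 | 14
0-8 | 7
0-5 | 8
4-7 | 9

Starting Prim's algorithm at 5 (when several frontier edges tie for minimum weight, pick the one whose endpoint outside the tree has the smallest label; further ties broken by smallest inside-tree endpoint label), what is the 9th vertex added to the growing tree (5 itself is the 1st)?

Prim, starting at 5.
Step 1: frontier [0-5 8, 5-7 14, 5-8 20, 3-5 21] → take 0-5 (8); add 0.
Step 2: frontier [0-8 7, 0-7 11, 0-6 16, 0-4 17, 0-2 20, 5-7 14, 5-8 20, 3-5 21] → take 0-8 (7); add 8.
Step 3: frontier [0-7 11, 0-6 16, 0-4 17, 0-2 20, 5-7 14, 3-5 21, 3-8 2] → take 3-8 (2); add 3.
Step 4: frontier [0-7 11, 0-6 16, 0-4 17, 0-2 20, 5-7 14] → take 0-7 (11); add 7.
Step 5: frontier [0-6 16, 0-4 17, 0-2 20, 1-7 3, 4-7 9, 2-7 18] → take 1-7 (3); add 1.
Step 6: frontier [0-6 16, 0-4 17, 0-2 20, 4-7 9, 2-7 18] → take 4-7 (9); add 4.
Step 7: frontier [0-6 16, 0-2 20, 2-7 18] → take 0-6 (16); add 6.
Step 8: frontier [0-2 20, 2-7 18] → take 2-7 (18); add 2.
Vertex order: 5, 0, 8, 3, 7, 1, 4, 6, 2. The 9th vertex is 2.

2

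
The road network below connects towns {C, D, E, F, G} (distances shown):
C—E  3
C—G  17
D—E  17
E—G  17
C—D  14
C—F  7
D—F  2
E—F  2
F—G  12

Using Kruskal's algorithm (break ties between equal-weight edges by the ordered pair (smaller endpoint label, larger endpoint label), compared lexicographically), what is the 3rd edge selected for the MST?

Kruskal: consider edges lightest-first.
D—F (2): add — endpoints in different components.
E—F (2): add — endpoints in different components.
C—E (3): add — endpoints in different components.
C—F (7): skip — C and F already connected.
F—G (12): add — endpoints in different components.
The 3rd edge added is C—E.

C-E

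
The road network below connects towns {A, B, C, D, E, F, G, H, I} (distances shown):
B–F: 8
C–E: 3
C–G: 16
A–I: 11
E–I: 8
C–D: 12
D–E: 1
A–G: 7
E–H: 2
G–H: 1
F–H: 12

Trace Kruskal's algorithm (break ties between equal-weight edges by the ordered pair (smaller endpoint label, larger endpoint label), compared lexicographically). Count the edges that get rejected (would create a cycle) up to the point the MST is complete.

2

Kruskal's algorithm — process edges by increasing weight (ties by edge label):
D–E (1): add — endpoints in different components.
G–H (1): add — endpoints in different components.
E–H (2): add — endpoints in different components.
C–E (3): add — endpoints in different components.
A–G (7): add — endpoints in different components.
B–F (8): add — endpoints in different components.
E–I (8): add — endpoints in different components.
A–I (11): skip — A and I already connected.
C–D (12): skip — C and D already connected.
F–H (12): add — endpoints in different components.
Edges rejected before the tree was complete: 2.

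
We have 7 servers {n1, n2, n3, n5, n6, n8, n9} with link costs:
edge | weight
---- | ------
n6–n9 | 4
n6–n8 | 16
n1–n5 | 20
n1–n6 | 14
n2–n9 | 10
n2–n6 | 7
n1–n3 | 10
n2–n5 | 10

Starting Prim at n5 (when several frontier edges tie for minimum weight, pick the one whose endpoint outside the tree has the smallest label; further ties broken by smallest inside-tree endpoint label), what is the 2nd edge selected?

Prim's algorithm from n5:
Step 1: cheapest edge leaving the tree is n2–n5 (10); add n2.
Step 2: cheapest edge leaving the tree is n2–n6 (7); add n6.
Step 3: cheapest edge leaving the tree is n6–n9 (4); add n9.
Step 4: cheapest edge leaving the tree is n1–n6 (14); add n1.
Step 5: cheapest edge leaving the tree is n1–n3 (10); add n3.
Step 6: cheapest edge leaving the tree is n6–n8 (16); add n8.
The 2nd edge added is n2–n6.

n2-n6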